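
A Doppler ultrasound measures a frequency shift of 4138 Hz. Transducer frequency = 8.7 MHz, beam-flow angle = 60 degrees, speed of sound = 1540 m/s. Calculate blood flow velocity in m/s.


v = fd * c / (2 * f0 * cos(theta))
v = 4138 * 1540 / (2 * 8.7000e+06 * cos(60))
v = 0.7325 m/s


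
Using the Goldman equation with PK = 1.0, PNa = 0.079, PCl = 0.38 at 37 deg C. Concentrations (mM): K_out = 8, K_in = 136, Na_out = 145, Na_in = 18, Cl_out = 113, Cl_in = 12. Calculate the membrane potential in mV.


Vm = (RT/F)*ln((PK*Ko + PNa*Nao + PCl*Cli)/(PK*Ki + PNa*Nai + PCl*Clo))
Numer = 24.015, Denom = 180.362
Vm = -53.89 mV


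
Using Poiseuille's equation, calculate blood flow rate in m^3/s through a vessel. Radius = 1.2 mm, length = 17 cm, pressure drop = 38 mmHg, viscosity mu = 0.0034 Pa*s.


Q = pi*r^4*dP / (8*mu*L)
r = 0.0012 m, L = 0.17 m
dP = 38 mmHg = 5066.236 Pa
Q = 7.1374e-06 m^3/s


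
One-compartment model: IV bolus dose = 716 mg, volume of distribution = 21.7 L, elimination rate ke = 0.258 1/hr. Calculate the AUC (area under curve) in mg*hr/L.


C0 = Dose/Vd = 716/21.7 = 32.9954 mg/L
AUC = C0/ke = 32.9954/0.258
AUC = 127.9 mg*hr/L


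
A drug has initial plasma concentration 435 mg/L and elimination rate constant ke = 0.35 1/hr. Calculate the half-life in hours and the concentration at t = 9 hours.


t_half = ln(2) / ke = 0.693147 / 0.35 = 1.98 hr
C(t) = C0 * exp(-ke*t) = 435 * exp(-0.35*9)
C(9) = 18.64 mg/L


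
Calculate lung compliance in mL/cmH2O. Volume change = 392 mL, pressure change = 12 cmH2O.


C = dV / dP
C = 392 / 12
C = 32.67 mL/cmH2O


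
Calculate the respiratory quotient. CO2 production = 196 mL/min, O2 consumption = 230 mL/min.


RQ = VCO2 / VO2
RQ = 196 / 230
RQ = 0.8522


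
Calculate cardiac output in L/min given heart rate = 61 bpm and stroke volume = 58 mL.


CO = HR * SV
CO = 61 * 58 / 1000
CO = 3.538 L/min


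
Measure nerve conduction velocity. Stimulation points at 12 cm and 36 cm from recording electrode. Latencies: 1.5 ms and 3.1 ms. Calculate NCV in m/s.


Distance = (36 - 12) / 100 = 0.24 m
dt = (3.1 - 1.5) / 1000 = 0.0016 s
NCV = dist / dt = 150 m/s


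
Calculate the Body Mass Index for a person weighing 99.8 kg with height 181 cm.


BMI = weight / height^2
height = 181 cm = 1.81 m
BMI = 99.8 / 1.81^2
BMI = 30.46 kg/m^2


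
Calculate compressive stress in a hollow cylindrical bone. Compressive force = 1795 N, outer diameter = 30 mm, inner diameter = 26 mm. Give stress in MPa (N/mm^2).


A = pi*(r_o^2 - r_i^2)
r_o = 15 mm, r_i = 13 mm
A = 175.929 mm^2
sigma = F/A = 1795 / 175.929
sigma = 10.2 MPa


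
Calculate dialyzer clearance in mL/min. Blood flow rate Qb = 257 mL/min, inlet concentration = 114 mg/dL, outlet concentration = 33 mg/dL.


K = Qb * (Cb_in - Cb_out) / Cb_in
K = 257 * (114 - 33) / 114
K = 182.6 mL/min


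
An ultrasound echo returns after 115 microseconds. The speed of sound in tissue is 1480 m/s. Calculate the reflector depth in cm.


depth = c * t / 2
t = 115 us = 1.1500e-04 s
depth = 1480 * 1.1500e-04 / 2
depth = 0.0851 m = 8.51 cm


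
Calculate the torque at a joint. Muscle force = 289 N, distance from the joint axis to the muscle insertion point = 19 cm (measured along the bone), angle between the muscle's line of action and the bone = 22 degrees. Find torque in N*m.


Torque = F * d * sin(theta)   (moment arm = d*sin(theta))
d = 19 cm = 0.19 m
Torque = 289 * 0.19 * sin(22)
Torque = 20.57 N*m


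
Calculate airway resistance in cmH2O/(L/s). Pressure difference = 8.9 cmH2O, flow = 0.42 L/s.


R = dP / flow
R = 8.9 / 0.42
R = 21.19 cmH2O/(L/s)


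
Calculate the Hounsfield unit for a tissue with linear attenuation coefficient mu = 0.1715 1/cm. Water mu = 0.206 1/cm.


HU = ((mu_tissue - mu_water) / mu_water) * 1000
HU = ((0.1715 - 0.206) / 0.206) * 1000
HU = -167.5


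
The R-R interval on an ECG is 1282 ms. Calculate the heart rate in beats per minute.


HR = 60 / RR_interval(s)
RR = 1282 ms = 1.282 s
HR = 60 / 1.282 = 46.8 bpm


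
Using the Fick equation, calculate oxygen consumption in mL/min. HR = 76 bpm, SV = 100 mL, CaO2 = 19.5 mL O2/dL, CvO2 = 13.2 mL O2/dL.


CO = HR*SV = 76*100/1000 = 7.6 L/min
a-v O2 diff = 19.5 - 13.2 = 6.3 mL/dL
VO2 = CO * (CaO2-CvO2) * 10 dL/L
VO2 = 7.6 * 6.3 * 10
VO2 = 478.8 mL/min


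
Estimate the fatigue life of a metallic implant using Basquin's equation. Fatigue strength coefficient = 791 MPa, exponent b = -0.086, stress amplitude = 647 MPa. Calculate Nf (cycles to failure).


sigma_a = sigma_f' * (2Nf)^b
2Nf = (sigma_a/sigma_f')^(1/b)
2Nf = (647/791)^(1/-0.086)
2Nf = 10.34649
Nf = 5.173


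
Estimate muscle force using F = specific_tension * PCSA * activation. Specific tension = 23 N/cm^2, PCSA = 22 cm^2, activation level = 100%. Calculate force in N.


F = sigma * PCSA * activation
F = 23 * 22 * 1
F = 506 N


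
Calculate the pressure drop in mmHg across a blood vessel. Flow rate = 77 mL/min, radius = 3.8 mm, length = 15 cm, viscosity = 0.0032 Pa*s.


dP = 8*mu*L*Q / (pi*r^4)
Q = 77 mL/min = 1.28333e-06 m^3/s
dP = 7.5229 Pa = 7.5229 / 133.322 mmHg = 0.05643 mmHg


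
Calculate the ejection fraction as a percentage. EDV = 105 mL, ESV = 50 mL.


SV = EDV - ESV = 105 - 50 = 55 mL
EF = SV/EDV * 100 = 55/105 * 100
EF = 52.38%


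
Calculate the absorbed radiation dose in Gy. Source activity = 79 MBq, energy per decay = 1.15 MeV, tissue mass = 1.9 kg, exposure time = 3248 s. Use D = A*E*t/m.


A = 79 MBq = 7.9000e+07 Bq
E = 1.15 MeV = 1.8423e-13 J
D = A*E*t/m = 7.9000e+07*1.8423e-13*3248/1.9
D = 0.02488 Gy


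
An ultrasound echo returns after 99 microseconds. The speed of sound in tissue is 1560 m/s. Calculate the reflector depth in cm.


depth = c * t / 2
t = 99 us = 9.9000e-05 s
depth = 1560 * 9.9000e-05 / 2
depth = 0.07722 m = 7.722 cm


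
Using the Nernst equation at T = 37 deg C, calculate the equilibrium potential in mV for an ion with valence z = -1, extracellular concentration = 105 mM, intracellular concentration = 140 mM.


E = (RT/(zF)) * ln(C_out/C_in)
T = 37 + 273.15 = 310.15 K
E = (8.314 * 310.15 / (-1 * 96485)) * ln(105/140)
E = 7.688 mV


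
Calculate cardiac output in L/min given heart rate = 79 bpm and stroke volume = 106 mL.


CO = HR * SV
CO = 79 * 106 / 1000
CO = 8.374 L/min


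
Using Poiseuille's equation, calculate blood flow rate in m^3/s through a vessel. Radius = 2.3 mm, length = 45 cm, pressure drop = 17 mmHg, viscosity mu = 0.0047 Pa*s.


Q = pi*r^4*dP / (8*mu*L)
r = 0.0023 m, L = 0.45 m
dP = 17 mmHg = 2266.474 Pa
Q = 1.1776e-05 m^3/s


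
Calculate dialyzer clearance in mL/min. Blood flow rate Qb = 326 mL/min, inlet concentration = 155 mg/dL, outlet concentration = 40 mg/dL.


K = Qb * (Cb_in - Cb_out) / Cb_in
K = 326 * (155 - 40) / 155
K = 241.9 mL/min


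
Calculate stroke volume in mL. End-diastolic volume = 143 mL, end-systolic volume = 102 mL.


SV = EDV - ESV
SV = 143 - 102
SV = 41 mL


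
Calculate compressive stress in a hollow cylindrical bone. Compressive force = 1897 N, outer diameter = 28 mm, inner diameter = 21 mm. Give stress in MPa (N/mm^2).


A = pi*(r_o^2 - r_i^2)
r_o = 14 mm, r_i = 10.5 mm
A = 269.392 mm^2
sigma = F/A = 1897 / 269.392
sigma = 7.042 MPa


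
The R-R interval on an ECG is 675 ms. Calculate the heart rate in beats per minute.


HR = 60 / RR_interval(s)
RR = 675 ms = 0.675 s
HR = 60 / 0.675 = 88.89 bpm


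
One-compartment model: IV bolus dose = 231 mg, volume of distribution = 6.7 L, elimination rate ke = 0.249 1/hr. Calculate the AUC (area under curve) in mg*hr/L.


C0 = Dose/Vd = 231/6.7 = 34.4776 mg/L
AUC = C0/ke = 34.4776/0.249
AUC = 138.5 mg*hr/L


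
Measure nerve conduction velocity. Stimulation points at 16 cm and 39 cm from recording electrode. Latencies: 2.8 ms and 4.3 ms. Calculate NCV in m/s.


Distance = (39 - 16) / 100 = 0.23 m
dt = (4.3 - 2.8) / 1000 = 0.0015 s
NCV = dist / dt = 153.3 m/s


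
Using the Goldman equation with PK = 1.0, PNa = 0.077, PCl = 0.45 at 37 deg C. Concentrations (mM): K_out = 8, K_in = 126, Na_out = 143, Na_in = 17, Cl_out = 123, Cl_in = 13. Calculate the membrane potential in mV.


Vm = (RT/F)*ln((PK*Ko + PNa*Nao + PCl*Cli)/(PK*Ki + PNa*Nai + PCl*Clo))
Numer = 24.861, Denom = 182.659
Vm = -53.3 mV


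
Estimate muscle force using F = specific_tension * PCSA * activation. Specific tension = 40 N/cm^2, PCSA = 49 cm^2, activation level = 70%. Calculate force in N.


F = sigma * PCSA * activation
F = 40 * 49 * 0.7
F = 1372 N


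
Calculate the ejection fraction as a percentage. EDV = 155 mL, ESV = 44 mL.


SV = EDV - ESV = 155 - 44 = 111 mL
EF = SV/EDV * 100 = 111/155 * 100
EF = 71.61%


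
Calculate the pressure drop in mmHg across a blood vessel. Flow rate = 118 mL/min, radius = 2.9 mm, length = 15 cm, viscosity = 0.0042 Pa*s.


dP = 8*mu*L*Q / (pi*r^4)
Q = 118 mL/min = 1.96667e-06 m^3/s
dP = 44.6088 Pa = 44.6088 / 133.322 mmHg = 0.3346 mmHg


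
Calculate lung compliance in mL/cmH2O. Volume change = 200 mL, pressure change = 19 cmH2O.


C = dV / dP
C = 200 / 19
C = 10.53 mL/cmH2O


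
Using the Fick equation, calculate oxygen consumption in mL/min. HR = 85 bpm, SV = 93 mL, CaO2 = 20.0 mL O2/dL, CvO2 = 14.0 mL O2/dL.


CO = HR*SV = 85*93/1000 = 7.905 L/min
a-v O2 diff = 20.0 - 14.0 = 6 mL/dL
VO2 = CO * (CaO2-CvO2) * 10 dL/L
VO2 = 7.905 * 6 * 10
VO2 = 474.3 mL/min


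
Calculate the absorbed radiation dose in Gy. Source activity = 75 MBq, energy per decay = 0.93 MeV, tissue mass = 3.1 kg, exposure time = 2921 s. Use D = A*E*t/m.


A = 75 MBq = 7.5000e+07 Bq
E = 0.93 MeV = 1.48986e-13 J
D = A*E*t/m = 7.5000e+07*1.48986e-13*2921/3.1
D = 0.01053 Gy


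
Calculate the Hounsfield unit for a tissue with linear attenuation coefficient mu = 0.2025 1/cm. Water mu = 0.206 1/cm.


HU = ((mu_tissue - mu_water) / mu_water) * 1000
HU = ((0.2025 - 0.206) / 0.206) * 1000
HU = -16.99


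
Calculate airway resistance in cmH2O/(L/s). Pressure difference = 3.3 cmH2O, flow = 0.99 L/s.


R = dP / flow
R = 3.3 / 0.99
R = 3.333 cmH2O/(L/s)


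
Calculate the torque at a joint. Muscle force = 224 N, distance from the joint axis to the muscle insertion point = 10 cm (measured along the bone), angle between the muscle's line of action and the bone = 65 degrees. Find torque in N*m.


Torque = F * d * sin(theta)   (moment arm = d*sin(theta))
d = 10 cm = 0.1 m
Torque = 224 * 0.1 * sin(65)
Torque = 20.3 N*m


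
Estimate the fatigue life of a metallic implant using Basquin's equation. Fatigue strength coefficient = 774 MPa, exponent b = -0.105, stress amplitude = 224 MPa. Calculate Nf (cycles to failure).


sigma_a = sigma_f' * (2Nf)^b
2Nf = (sigma_a/sigma_f')^(1/b)
2Nf = (224/774)^(1/-0.105)
2Nf = 134432.48
Nf = 6.722e+04


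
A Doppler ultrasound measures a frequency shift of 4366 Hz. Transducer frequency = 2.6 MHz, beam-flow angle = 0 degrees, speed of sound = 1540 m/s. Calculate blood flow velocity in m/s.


v = fd * c / (2 * f0 * cos(theta))
v = 4366 * 1540 / (2 * 2.6000e+06 * cos(0))
v = 1.293 m/s


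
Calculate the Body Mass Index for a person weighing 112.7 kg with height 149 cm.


BMI = weight / height^2
height = 149 cm = 1.49 m
BMI = 112.7 / 1.49^2
BMI = 50.76 kg/m^2


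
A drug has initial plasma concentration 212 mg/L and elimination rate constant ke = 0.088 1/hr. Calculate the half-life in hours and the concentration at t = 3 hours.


t_half = ln(2) / ke = 0.693147 / 0.088 = 7.877 hr
C(t) = C0 * exp(-ke*t) = 212 * exp(-0.088*3)
C(3) = 162.8 mg/L


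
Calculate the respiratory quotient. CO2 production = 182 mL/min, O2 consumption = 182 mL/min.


RQ = VCO2 / VO2
RQ = 182 / 182
RQ = 1


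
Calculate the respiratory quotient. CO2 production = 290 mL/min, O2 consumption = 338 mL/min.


RQ = VCO2 / VO2
RQ = 290 / 338
RQ = 0.858


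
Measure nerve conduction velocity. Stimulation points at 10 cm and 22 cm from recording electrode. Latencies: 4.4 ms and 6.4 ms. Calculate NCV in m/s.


Distance = (22 - 10) / 100 = 0.12 m
dt = (6.4 - 4.4) / 1000 = 0.002 s
NCV = dist / dt = 60 m/s


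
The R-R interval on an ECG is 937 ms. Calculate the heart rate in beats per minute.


HR = 60 / RR_interval(s)
RR = 937 ms = 0.937 s
HR = 60 / 0.937 = 64.03 bpm


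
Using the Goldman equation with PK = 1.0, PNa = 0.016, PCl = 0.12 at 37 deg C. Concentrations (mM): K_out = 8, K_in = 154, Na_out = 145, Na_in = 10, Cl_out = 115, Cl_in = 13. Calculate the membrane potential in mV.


Vm = (RT/F)*ln((PK*Ko + PNa*Nao + PCl*Cli)/(PK*Ki + PNa*Nai + PCl*Clo))
Numer = 11.88, Denom = 167.96
Vm = -70.79 mV


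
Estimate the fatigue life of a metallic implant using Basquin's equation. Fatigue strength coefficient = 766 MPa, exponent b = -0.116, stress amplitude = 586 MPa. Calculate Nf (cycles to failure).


sigma_a = sigma_f' * (2Nf)^b
2Nf = (sigma_a/sigma_f')^(1/b)
2Nf = (586/766)^(1/-0.116)
2Nf = 10.06595
Nf = 5.033


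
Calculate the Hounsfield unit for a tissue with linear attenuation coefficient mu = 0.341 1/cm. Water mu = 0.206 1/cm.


HU = ((mu_tissue - mu_water) / mu_water) * 1000
HU = ((0.341 - 0.206) / 0.206) * 1000
HU = 655.3


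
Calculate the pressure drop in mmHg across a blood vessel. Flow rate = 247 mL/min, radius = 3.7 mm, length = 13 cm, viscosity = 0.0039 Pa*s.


dP = 8*mu*L*Q / (pi*r^4)
Q = 247 mL/min = 4.11667e-06 m^3/s
dP = 28.3588 Pa = 28.3588 / 133.322 mmHg = 0.2127 mmHg


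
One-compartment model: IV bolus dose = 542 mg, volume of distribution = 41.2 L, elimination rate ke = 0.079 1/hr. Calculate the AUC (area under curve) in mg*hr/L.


C0 = Dose/Vd = 542/41.2 = 13.1553 mg/L
AUC = C0/ke = 13.1553/0.079
AUC = 166.5 mg*hr/L


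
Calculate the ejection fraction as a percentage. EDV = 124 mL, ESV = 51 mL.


SV = EDV - ESV = 124 - 51 = 73 mL
EF = SV/EDV * 100 = 73/124 * 100
EF = 58.87%


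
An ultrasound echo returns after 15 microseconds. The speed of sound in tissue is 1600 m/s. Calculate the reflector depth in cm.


depth = c * t / 2
t = 15 us = 1.5000e-05 s
depth = 1600 * 1.5000e-05 / 2
depth = 0.012 m = 1.2 cm


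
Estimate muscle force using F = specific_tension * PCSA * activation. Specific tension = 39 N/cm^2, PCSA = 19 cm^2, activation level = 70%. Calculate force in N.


F = sigma * PCSA * activation
F = 39 * 19 * 0.7
F = 518.7 N


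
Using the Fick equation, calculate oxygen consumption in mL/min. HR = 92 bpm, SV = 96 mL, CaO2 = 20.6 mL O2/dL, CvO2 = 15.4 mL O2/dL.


CO = HR*SV = 92*96/1000 = 8.832 L/min
a-v O2 diff = 20.6 - 15.4 = 5.2 mL/dL
VO2 = CO * (CaO2-CvO2) * 10 dL/L
VO2 = 8.832 * 5.2 * 10
VO2 = 459.3 mL/min


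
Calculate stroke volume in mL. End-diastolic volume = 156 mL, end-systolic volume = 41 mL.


SV = EDV - ESV
SV = 156 - 41
SV = 115 mL


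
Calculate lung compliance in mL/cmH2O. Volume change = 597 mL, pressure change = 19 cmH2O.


C = dV / dP
C = 597 / 19
C = 31.42 mL/cmH2O


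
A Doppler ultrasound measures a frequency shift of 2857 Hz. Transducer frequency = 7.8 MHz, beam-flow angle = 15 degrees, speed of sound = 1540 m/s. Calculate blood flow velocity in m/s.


v = fd * c / (2 * f0 * cos(theta))
v = 2857 * 1540 / (2 * 7.8000e+06 * cos(15))
v = 0.292 m/s


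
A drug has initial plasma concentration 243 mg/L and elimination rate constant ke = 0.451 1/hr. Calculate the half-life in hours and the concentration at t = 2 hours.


t_half = ln(2) / ke = 0.693147 / 0.451 = 1.537 hr
C(t) = C0 * exp(-ke*t) = 243 * exp(-0.451*2)
C(2) = 98.6 mg/L


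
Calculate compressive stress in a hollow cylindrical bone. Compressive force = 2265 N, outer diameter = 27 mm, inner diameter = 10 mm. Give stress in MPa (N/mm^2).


A = pi*(r_o^2 - r_i^2)
r_o = 13.5 mm, r_i = 5 mm
A = 494.015 mm^2
sigma = F/A = 2265 / 494.015
sigma = 4.585 MPa


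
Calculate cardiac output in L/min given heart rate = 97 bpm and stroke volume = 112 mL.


CO = HR * SV
CO = 97 * 112 / 1000
CO = 10.86 L/min


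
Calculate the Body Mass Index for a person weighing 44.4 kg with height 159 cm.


BMI = weight / height^2
height = 159 cm = 1.59 m
BMI = 44.4 / 1.59^2
BMI = 17.56 kg/m^2


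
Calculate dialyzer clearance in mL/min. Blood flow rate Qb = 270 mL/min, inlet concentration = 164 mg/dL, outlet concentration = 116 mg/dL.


K = Qb * (Cb_in - Cb_out) / Cb_in
K = 270 * (164 - 116) / 164
K = 79.02 mL/min


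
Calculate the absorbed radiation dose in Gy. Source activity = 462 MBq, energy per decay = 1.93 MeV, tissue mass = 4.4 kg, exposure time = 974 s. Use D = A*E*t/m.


A = 462 MBq = 4.6200e+08 Bq
E = 1.93 MeV = 3.09186e-13 J
D = A*E*t/m = 4.6200e+08*3.09186e-13*974/4.4
D = 0.03162 Gy


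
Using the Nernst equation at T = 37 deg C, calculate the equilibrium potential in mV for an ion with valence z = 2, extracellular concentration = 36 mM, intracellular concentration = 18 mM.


E = (RT/(zF)) * ln(C_out/C_in)
T = 37 + 273.15 = 310.15 K
E = (8.314 * 310.15 / (2 * 96485)) * ln(36/18)
E = 9.262 mV


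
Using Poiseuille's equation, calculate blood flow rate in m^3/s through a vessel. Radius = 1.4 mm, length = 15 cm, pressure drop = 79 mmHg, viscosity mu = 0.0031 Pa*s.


Q = pi*r^4*dP / (8*mu*L)
r = 0.0014 m, L = 0.15 m
dP = 79 mmHg = 10532.438 Pa
Q = 3.4170e-05 m^3/s


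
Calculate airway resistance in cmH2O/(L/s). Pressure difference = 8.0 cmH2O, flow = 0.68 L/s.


R = dP / flow
R = 8.0 / 0.68
R = 11.76 cmH2O/(L/s)


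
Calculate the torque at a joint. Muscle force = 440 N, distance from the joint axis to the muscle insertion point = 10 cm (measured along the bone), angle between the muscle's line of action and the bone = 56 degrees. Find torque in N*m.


Torque = F * d * sin(theta)   (moment arm = d*sin(theta))
d = 10 cm = 0.1 m
Torque = 440 * 0.1 * sin(56)
Torque = 36.48 N*m


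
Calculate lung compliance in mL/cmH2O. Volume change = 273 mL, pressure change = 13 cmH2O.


C = dV / dP
C = 273 / 13
C = 21 mL/cmH2O


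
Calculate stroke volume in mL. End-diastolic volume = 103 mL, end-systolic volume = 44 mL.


SV = EDV - ESV
SV = 103 - 44
SV = 59 mL


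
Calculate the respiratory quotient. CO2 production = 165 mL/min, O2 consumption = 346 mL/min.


RQ = VCO2 / VO2
RQ = 165 / 346
RQ = 0.4769


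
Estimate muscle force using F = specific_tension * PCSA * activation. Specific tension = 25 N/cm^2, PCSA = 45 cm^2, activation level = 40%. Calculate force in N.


F = sigma * PCSA * activation
F = 25 * 45 * 0.4
F = 450 N


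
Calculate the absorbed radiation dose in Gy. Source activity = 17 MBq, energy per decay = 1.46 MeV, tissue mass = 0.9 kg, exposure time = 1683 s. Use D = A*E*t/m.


A = 17 MBq = 1.7000e+07 Bq
E = 1.46 MeV = 2.33892e-13 J
D = A*E*t/m = 1.7000e+07*2.33892e-13*1683/0.9
D = 0.007435 Gy


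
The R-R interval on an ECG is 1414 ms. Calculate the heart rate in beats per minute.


HR = 60 / RR_interval(s)
RR = 1414 ms = 1.414 s
HR = 60 / 1.414 = 42.43 bpm


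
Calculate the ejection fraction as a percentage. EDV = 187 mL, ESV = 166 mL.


SV = EDV - ESV = 187 - 166 = 21 mL
EF = SV/EDV * 100 = 21/187 * 100
EF = 11.23%


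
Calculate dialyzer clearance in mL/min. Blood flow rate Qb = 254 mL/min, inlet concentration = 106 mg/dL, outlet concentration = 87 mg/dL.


K = Qb * (Cb_in - Cb_out) / Cb_in
K = 254 * (106 - 87) / 106
K = 45.53 mL/min


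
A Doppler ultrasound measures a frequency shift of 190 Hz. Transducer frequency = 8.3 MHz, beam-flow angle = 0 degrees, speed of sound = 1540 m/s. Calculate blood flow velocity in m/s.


v = fd * c / (2 * f0 * cos(theta))
v = 190 * 1540 / (2 * 8.3000e+06 * cos(0))
v = 0.01763 m/s


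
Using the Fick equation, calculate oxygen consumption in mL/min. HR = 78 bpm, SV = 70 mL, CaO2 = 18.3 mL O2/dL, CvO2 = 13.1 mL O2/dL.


CO = HR*SV = 78*70/1000 = 5.46 L/min
a-v O2 diff = 18.3 - 13.1 = 5.2 mL/dL
VO2 = CO * (CaO2-CvO2) * 10 dL/L
VO2 = 5.46 * 5.2 * 10
VO2 = 283.9 mL/min


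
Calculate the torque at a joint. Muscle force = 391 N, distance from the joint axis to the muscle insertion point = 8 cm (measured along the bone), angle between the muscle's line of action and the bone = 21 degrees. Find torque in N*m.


Torque = F * d * sin(theta)   (moment arm = d*sin(theta))
d = 8 cm = 0.08 m
Torque = 391 * 0.08 * sin(21)
Torque = 11.21 N*m


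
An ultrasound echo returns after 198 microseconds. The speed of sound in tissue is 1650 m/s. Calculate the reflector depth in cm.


depth = c * t / 2
t = 198 us = 1.9800e-04 s
depth = 1650 * 1.9800e-04 / 2
depth = 0.16335 m = 16.335 cm


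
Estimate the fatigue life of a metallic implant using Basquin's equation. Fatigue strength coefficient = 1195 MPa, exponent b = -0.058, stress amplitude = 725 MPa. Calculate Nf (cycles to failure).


sigma_a = sigma_f' * (2Nf)^b
2Nf = (sigma_a/sigma_f')^(1/b)
2Nf = (725/1195)^(1/-0.058)
2Nf = 5519.4373
Nf = 2760


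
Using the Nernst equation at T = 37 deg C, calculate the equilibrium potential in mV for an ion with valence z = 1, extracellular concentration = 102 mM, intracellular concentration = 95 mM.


E = (RT/(zF)) * ln(C_out/C_in)
T = 37 + 273.15 = 310.15 K
E = (8.314 * 310.15 / (1 * 96485)) * ln(102/95)
E = 1.9 mV


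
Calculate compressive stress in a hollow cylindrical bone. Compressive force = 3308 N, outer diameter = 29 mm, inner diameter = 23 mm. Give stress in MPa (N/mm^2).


A = pi*(r_o^2 - r_i^2)
r_o = 14.5 mm, r_i = 11.5 mm
A = 245.044 mm^2
sigma = F/A = 3308 / 245.044
sigma = 13.5 MPa


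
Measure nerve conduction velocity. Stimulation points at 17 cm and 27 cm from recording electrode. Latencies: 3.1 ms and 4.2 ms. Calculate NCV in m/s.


Distance = (27 - 17) / 100 = 0.1 m
dt = (4.2 - 3.1) / 1000 = 0.0011 s
NCV = dist / dt = 90.91 m/s


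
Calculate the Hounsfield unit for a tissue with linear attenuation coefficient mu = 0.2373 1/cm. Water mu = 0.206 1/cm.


HU = ((mu_tissue - mu_water) / mu_water) * 1000
HU = ((0.2373 - 0.206) / 0.206) * 1000
HU = 151.9


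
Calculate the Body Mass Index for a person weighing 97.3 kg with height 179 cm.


BMI = weight / height^2
height = 179 cm = 1.79 m
BMI = 97.3 / 1.79^2
BMI = 30.37 kg/m^2


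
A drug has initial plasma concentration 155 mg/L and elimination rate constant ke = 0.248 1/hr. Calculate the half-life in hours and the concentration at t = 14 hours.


t_half = ln(2) / ke = 0.693147 / 0.248 = 2.795 hr
C(t) = C0 * exp(-ke*t) = 155 * exp(-0.248*14)
C(14) = 4.814 mg/L


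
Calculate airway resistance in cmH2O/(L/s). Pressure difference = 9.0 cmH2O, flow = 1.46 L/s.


R = dP / flow
R = 9.0 / 1.46
R = 6.164 cmH2O/(L/s)


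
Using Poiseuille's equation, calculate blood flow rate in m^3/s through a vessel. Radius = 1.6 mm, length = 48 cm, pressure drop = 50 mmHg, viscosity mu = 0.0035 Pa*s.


Q = pi*r^4*dP / (8*mu*L)
r = 0.0016 m, L = 0.48 m
dP = 50 mmHg = 6666.1 Pa
Q = 1.0212e-05 m^3/s


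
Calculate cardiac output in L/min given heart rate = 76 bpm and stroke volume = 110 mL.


CO = HR * SV
CO = 76 * 110 / 1000
CO = 8.36 L/min


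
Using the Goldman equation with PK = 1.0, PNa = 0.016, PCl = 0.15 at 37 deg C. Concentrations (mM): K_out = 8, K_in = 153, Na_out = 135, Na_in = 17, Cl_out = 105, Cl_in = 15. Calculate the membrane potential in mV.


Vm = (RT/F)*ln((PK*Ko + PNa*Nao + PCl*Cli)/(PK*Ki + PNa*Nai + PCl*Clo))
Numer = 12.41, Denom = 169.022
Vm = -69.79 mV


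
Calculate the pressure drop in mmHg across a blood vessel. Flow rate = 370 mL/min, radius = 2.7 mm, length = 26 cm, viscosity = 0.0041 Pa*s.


dP = 8*mu*L*Q / (pi*r^4)
Q = 370 mL/min = 6.16667e-06 m^3/s
dP = 314.987 Pa = 314.987 / 133.322 mmHg = 2.363 mmHg


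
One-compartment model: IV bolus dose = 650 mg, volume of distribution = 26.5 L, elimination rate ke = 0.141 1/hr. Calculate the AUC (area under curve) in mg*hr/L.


C0 = Dose/Vd = 650/26.5 = 24.5283 mg/L
AUC = C0/ke = 24.5283/0.141
AUC = 174 mg*hr/L


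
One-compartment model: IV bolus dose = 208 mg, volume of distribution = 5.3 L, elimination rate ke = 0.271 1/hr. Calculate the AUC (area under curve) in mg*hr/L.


C0 = Dose/Vd = 208/5.3 = 39.2453 mg/L
AUC = C0/ke = 39.2453/0.271
AUC = 144.8 mg*hr/L


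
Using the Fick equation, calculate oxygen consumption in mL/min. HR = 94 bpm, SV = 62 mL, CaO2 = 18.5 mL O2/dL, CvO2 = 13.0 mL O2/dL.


CO = HR*SV = 94*62/1000 = 5.828 L/min
a-v O2 diff = 18.5 - 13.0 = 5.5 mL/dL
VO2 = CO * (CaO2-CvO2) * 10 dL/L
VO2 = 5.828 * 5.5 * 10
VO2 = 320.5 mL/min


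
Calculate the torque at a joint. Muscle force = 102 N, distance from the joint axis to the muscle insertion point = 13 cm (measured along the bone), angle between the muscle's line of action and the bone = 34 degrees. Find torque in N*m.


Torque = F * d * sin(theta)   (moment arm = d*sin(theta))
d = 13 cm = 0.13 m
Torque = 102 * 0.13 * sin(34)
Torque = 7.415 N*m


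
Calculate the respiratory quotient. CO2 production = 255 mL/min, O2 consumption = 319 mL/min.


RQ = VCO2 / VO2
RQ = 255 / 319
RQ = 0.7994


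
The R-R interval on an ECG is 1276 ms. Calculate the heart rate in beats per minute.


HR = 60 / RR_interval(s)
RR = 1276 ms = 1.276 s
HR = 60 / 1.276 = 47.02 bpm


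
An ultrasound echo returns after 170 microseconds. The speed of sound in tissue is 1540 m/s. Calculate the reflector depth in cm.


depth = c * t / 2
t = 170 us = 1.7000e-04 s
depth = 1540 * 1.7000e-04 / 2
depth = 0.1309 m = 13.09 cm


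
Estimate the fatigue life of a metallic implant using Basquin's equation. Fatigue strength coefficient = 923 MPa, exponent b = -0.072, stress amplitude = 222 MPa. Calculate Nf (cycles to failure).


sigma_a = sigma_f' * (2Nf)^b
2Nf = (sigma_a/sigma_f')^(1/b)
2Nf = (222/923)^(1/-0.072)
2Nf = 3.9365992e+08
Nf = 1.9683e+08


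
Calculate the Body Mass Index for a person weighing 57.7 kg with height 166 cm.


BMI = weight / height^2
height = 166 cm = 1.66 m
BMI = 57.7 / 1.66^2
BMI = 20.94 kg/m^2


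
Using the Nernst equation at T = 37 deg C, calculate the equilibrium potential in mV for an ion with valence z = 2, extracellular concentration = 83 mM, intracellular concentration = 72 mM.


E = (RT/(zF)) * ln(C_out/C_in)
T = 37 + 273.15 = 310.15 K
E = (8.314 * 310.15 / (2 * 96485)) * ln(83/72)
E = 1.9 mV


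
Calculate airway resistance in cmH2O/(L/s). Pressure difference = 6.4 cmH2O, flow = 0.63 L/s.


R = dP / flow
R = 6.4 / 0.63
R = 10.16 cmH2O/(L/s)


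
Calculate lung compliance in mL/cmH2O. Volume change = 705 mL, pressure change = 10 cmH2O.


C = dV / dP
C = 705 / 10
C = 70.5 mL/cmH2O


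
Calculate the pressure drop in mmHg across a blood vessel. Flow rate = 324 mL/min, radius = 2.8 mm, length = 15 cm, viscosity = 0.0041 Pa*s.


dP = 8*mu*L*Q / (pi*r^4)
Q = 324 mL/min = 5.4e-06 m^3/s
dP = 137.587 Pa = 137.587 / 133.322 mmHg = 1.032 mmHg


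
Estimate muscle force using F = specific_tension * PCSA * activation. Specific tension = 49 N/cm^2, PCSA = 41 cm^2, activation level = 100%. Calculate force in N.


F = sigma * PCSA * activation
F = 49 * 41 * 1
F = 2009 N


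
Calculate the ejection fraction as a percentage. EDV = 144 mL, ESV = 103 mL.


SV = EDV - ESV = 144 - 103 = 41 mL
EF = SV/EDV * 100 = 41/144 * 100
EF = 28.47%


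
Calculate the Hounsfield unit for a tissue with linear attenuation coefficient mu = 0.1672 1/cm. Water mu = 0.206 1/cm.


HU = ((mu_tissue - mu_water) / mu_water) * 1000
HU = ((0.1672 - 0.206) / 0.206) * 1000
HU = -188.3


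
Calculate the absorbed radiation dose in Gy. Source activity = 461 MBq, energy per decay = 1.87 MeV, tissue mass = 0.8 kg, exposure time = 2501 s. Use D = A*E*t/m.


A = 461 MBq = 4.6100e+08 Bq
E = 1.87 MeV = 2.99574e-13 J
D = A*E*t/m = 4.6100e+08*2.99574e-13*2501/0.8
D = 0.4317 Gy


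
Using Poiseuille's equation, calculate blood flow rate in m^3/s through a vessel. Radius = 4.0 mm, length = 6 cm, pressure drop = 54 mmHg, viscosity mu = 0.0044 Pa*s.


Q = pi*r^4*dP / (8*mu*L)
r = 0.004 m, L = 0.06 m
dP = 54 mmHg = 7199.388 Pa
Q = 0.002742 m^3/s


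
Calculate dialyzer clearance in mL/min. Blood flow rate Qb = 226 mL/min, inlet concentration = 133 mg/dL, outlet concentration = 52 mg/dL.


K = Qb * (Cb_in - Cb_out) / Cb_in
K = 226 * (133 - 52) / 133
K = 137.6 mL/min


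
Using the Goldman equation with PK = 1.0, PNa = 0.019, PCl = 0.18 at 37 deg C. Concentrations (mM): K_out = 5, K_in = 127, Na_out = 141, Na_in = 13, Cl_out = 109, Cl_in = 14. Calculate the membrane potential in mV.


Vm = (RT/F)*ln((PK*Ko + PNa*Nao + PCl*Cli)/(PK*Ki + PNa*Nai + PCl*Clo))
Numer = 10.199, Denom = 146.867
Vm = -71.28 mV


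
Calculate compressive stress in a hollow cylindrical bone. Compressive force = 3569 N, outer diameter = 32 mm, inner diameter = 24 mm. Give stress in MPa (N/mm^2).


A = pi*(r_o^2 - r_i^2)
r_o = 16 mm, r_i = 12 mm
A = 351.858 mm^2
sigma = F/A = 3569 / 351.858
sigma = 10.14 MPa


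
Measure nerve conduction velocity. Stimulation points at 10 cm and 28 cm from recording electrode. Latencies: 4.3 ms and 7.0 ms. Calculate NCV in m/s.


Distance = (28 - 10) / 100 = 0.18 m
dt = (7.0 - 4.3) / 1000 = 0.0027 s
NCV = dist / dt = 66.67 m/s


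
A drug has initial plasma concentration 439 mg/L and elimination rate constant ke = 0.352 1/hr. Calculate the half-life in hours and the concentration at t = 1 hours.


t_half = ln(2) / ke = 0.693147 / 0.352 = 1.969 hr
C(t) = C0 * exp(-ke*t) = 439 * exp(-0.352*1)
C(1) = 308.7 mg/L


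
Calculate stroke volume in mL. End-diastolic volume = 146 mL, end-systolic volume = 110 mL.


SV = EDV - ESV
SV = 146 - 110
SV = 36 mL


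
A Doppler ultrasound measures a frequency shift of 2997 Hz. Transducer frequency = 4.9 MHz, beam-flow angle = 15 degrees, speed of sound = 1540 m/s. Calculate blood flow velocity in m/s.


v = fd * c / (2 * f0 * cos(theta))
v = 2997 * 1540 / (2 * 4.9000e+06 * cos(15))
v = 0.4876 m/s


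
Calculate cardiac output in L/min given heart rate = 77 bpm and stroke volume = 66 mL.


CO = HR * SV
CO = 77 * 66 / 1000
CO = 5.082 L/min


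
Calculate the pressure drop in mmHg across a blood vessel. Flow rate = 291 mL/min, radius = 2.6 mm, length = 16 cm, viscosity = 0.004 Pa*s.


dP = 8*mu*L*Q / (pi*r^4)
Q = 291 mL/min = 4.85e-06 m^3/s
dP = 172.969 Pa = 172.969 / 133.322 mmHg = 1.297 mmHg


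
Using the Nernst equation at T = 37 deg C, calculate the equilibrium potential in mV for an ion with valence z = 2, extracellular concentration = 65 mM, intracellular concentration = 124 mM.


E = (RT/(zF)) * ln(C_out/C_in)
T = 37 + 273.15 = 310.15 K
E = (8.314 * 310.15 / (2 * 96485)) * ln(65/124)
E = -8.631 mV


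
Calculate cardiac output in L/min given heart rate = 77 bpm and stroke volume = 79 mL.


CO = HR * SV
CO = 77 * 79 / 1000
CO = 6.083 L/min


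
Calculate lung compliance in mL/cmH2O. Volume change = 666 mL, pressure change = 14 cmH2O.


C = dV / dP
C = 666 / 14
C = 47.57 mL/cmH2O


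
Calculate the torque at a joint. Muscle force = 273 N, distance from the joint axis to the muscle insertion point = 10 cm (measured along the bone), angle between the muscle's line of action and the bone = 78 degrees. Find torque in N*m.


Torque = F * d * sin(theta)   (moment arm = d*sin(theta))
d = 10 cm = 0.1 m
Torque = 273 * 0.1 * sin(78)
Torque = 26.7 N*m


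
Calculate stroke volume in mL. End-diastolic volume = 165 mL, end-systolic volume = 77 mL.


SV = EDV - ESV
SV = 165 - 77
SV = 88 mL


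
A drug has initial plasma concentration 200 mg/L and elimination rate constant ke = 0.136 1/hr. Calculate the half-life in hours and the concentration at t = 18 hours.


t_half = ln(2) / ke = 0.693147 / 0.136 = 5.097 hr
C(t) = C0 * exp(-ke*t) = 200 * exp(-0.136*18)
C(18) = 17.29 mg/L


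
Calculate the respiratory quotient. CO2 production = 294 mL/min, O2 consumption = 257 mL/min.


RQ = VCO2 / VO2
RQ = 294 / 257
RQ = 1.144


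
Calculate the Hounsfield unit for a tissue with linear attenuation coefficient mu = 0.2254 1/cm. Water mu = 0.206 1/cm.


HU = ((mu_tissue - mu_water) / mu_water) * 1000
HU = ((0.2254 - 0.206) / 0.206) * 1000
HU = 94.17


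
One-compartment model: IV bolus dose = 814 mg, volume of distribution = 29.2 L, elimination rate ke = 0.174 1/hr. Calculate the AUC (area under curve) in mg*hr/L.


C0 = Dose/Vd = 814/29.2 = 27.8767 mg/L
AUC = C0/ke = 27.8767/0.174
AUC = 160.2 mg*hr/L


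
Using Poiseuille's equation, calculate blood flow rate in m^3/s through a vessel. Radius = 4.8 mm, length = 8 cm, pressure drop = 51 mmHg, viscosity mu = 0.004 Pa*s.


Q = pi*r^4*dP / (8*mu*L)
r = 0.0048 m, L = 0.08 m
dP = 51 mmHg = 6799.422 Pa
Q = 0.004429 m^3/s


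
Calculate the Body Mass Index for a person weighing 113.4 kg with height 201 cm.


BMI = weight / height^2
height = 201 cm = 2.01 m
BMI = 113.4 / 2.01^2
BMI = 28.07 kg/m^2


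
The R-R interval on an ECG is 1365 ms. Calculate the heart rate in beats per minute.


HR = 60 / RR_interval(s)
RR = 1365 ms = 1.365 s
HR = 60 / 1.365 = 43.96 bpm


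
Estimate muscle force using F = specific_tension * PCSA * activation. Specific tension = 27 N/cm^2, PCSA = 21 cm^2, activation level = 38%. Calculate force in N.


F = sigma * PCSA * activation
F = 27 * 21 * 0.38
F = 215.5 N


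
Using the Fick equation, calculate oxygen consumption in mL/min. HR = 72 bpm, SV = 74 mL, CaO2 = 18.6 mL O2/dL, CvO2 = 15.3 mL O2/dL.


CO = HR*SV = 72*74/1000 = 5.328 L/min
a-v O2 diff = 18.6 - 15.3 = 3.3 mL/dL
VO2 = CO * (CaO2-CvO2) * 10 dL/L
VO2 = 5.328 * 3.3 * 10
VO2 = 175.8 mL/min


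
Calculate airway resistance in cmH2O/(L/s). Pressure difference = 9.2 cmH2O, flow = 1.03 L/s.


R = dP / flow
R = 9.2 / 1.03
R = 8.932 cmH2O/(L/s)


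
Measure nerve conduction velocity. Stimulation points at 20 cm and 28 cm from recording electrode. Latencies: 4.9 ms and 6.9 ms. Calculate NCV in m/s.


Distance = (28 - 20) / 100 = 0.08 m
dt = (6.9 - 4.9) / 1000 = 0.002 s
NCV = dist / dt = 40 m/s


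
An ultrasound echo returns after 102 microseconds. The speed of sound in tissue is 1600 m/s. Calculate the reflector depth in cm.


depth = c * t / 2
t = 102 us = 1.0200e-04 s
depth = 1600 * 1.0200e-04 / 2
depth = 0.0816 m = 8.16 cm


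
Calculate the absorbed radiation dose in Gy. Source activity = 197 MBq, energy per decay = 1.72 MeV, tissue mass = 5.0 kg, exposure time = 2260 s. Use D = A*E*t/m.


A = 197 MBq = 1.9700e+08 Bq
E = 1.72 MeV = 2.75544e-13 J
D = A*E*t/m = 1.9700e+08*2.75544e-13*2260/5.0
D = 0.02454 Gy


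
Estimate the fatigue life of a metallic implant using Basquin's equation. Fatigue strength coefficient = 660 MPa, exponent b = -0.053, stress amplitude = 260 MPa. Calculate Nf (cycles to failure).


sigma_a = sigma_f' * (2Nf)^b
2Nf = (sigma_a/sigma_f')^(1/b)
2Nf = (260/660)^(1/-0.053)
2Nf = 42993947
Nf = 2.1497e+07


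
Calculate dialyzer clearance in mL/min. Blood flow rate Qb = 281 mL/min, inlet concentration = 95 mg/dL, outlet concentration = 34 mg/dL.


K = Qb * (Cb_in - Cb_out) / Cb_in
K = 281 * (95 - 34) / 95
K = 180.4 mL/min


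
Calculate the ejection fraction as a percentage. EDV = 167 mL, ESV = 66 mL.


SV = EDV - ESV = 167 - 66 = 101 mL
EF = SV/EDV * 100 = 101/167 * 100
EF = 60.48%


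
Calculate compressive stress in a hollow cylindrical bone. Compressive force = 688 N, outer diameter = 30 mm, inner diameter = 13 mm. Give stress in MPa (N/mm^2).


A = pi*(r_o^2 - r_i^2)
r_o = 15 mm, r_i = 6.5 mm
A = 574.126 mm^2
sigma = F/A = 688 / 574.126
sigma = 1.198 MPa


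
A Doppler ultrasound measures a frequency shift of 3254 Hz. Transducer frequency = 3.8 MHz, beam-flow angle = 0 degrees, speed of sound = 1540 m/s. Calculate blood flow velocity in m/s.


v = fd * c / (2 * f0 * cos(theta))
v = 3254 * 1540 / (2 * 3.8000e+06 * cos(0))
v = 0.6594 m/s


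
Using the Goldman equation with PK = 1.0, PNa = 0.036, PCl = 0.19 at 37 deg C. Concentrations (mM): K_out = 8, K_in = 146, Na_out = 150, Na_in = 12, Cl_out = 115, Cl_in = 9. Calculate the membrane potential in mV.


Vm = (RT/F)*ln((PK*Ko + PNa*Nao + PCl*Cli)/(PK*Ki + PNa*Nai + PCl*Clo))
Numer = 15.11, Denom = 168.282
Vm = -64.42 mV


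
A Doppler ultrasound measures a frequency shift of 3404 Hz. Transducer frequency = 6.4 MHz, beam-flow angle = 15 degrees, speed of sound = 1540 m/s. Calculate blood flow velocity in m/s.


v = fd * c / (2 * f0 * cos(theta))
v = 3404 * 1540 / (2 * 6.4000e+06 * cos(15))
v = 0.424 m/s


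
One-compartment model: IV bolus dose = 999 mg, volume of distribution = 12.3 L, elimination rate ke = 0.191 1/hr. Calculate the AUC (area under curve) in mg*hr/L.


C0 = Dose/Vd = 999/12.3 = 81.2195 mg/L
AUC = C0/ke = 81.2195/0.191
AUC = 425.2 mg*hr/L


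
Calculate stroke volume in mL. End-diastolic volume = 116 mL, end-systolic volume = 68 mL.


SV = EDV - ESV
SV = 116 - 68
SV = 48 mL


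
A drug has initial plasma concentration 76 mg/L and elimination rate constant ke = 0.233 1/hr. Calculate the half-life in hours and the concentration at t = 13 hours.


t_half = ln(2) / ke = 0.693147 / 0.233 = 2.975 hr
C(t) = C0 * exp(-ke*t) = 76 * exp(-0.233*13)
C(13) = 3.676 mg/L


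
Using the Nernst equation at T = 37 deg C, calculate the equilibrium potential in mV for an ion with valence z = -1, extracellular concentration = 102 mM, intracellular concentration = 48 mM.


E = (RT/(zF)) * ln(C_out/C_in)
T = 37 + 273.15 = 310.15 K
E = (8.314 * 310.15 / (-1 * 96485)) * ln(102/48)
E = -20.14 mV


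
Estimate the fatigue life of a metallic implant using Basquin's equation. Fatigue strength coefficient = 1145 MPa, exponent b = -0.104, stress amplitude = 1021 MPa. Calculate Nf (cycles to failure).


sigma_a = sigma_f' * (2Nf)^b
2Nf = (sigma_a/sigma_f')^(1/b)
2Nf = (1021/1145)^(1/-0.104)
2Nf = 3.0105884
Nf = 1.505


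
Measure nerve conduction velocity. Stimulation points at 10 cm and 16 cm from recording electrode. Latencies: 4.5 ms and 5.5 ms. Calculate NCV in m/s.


Distance = (16 - 10) / 100 = 0.06 m
dt = (5.5 - 4.5) / 1000 = 0.001 s
NCV = dist / dt = 60 m/s


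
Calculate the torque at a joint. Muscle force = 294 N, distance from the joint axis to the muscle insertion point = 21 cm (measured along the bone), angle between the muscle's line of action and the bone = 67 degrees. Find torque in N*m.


Torque = F * d * sin(theta)   (moment arm = d*sin(theta))
d = 21 cm = 0.21 m
Torque = 294 * 0.21 * sin(67)
Torque = 56.83 N*m


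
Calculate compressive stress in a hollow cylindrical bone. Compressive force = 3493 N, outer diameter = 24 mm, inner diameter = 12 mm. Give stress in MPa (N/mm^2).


A = pi*(r_o^2 - r_i^2)
r_o = 12 mm, r_i = 6 mm
A = 339.292 mm^2
sigma = F/A = 3493 / 339.292
sigma = 10.29 MPa


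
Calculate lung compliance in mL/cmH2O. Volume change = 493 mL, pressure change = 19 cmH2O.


C = dV / dP
C = 493 / 19
C = 25.95 mL/cmH2O


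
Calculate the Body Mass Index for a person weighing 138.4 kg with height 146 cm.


BMI = weight / height^2
height = 146 cm = 1.46 m
BMI = 138.4 / 1.46^2
BMI = 64.93 kg/m^2


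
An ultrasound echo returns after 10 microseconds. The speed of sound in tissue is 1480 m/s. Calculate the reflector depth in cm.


depth = c * t / 2
t = 10 us = 1.0000e-05 s
depth = 1480 * 1.0000e-05 / 2
depth = 0.0074 m = 0.74 cm


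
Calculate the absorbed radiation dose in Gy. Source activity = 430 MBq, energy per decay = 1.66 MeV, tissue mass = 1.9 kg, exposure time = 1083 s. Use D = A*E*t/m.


A = 430 MBq = 4.3000e+08 Bq
E = 1.66 MeV = 2.65932e-13 J
D = A*E*t/m = 4.3000e+08*2.65932e-13*1083/1.9
D = 0.06518 Gy


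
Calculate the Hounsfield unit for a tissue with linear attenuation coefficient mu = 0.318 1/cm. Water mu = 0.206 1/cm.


HU = ((mu_tissue - mu_water) / mu_water) * 1000
HU = ((0.318 - 0.206) / 0.206) * 1000
HU = 543.7
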